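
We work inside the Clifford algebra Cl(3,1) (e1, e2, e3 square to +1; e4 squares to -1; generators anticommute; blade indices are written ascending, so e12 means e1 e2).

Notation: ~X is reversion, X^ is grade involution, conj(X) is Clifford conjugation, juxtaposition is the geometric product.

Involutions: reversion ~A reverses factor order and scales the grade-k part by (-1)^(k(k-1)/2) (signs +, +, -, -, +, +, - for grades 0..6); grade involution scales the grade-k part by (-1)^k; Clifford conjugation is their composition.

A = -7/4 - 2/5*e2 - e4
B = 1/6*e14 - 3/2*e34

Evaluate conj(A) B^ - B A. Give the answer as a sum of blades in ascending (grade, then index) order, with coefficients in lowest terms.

first term: 1/6*e1 - 3/2*e3 - 7/24*e14 + 21/8*e34 - 1/15*e124 - 3/5*e234
second term: 1/6*e1 - 3/2*e3 - 7/24*e14 + 21/8*e34 + 1/15*e124 + 3/5*e234
Answer: -2/15*e124 - 6/5*e234


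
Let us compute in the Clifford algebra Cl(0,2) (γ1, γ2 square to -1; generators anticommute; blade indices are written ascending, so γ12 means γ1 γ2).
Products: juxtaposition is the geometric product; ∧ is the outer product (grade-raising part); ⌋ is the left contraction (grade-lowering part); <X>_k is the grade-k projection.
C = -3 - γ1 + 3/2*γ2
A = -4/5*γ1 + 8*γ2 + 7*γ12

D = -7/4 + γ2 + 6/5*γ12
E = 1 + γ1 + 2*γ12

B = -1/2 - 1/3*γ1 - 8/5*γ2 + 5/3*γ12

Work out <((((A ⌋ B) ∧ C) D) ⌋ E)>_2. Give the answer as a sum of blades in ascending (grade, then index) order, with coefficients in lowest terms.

step 1: 13/15 + 40/3*γ1 + 4/3*γ2
step 2: -13/5 - 613/15*γ1 - 27/10*γ2 + 64/3*γ12
step 3: -367/20 + 14083/300*γ1 + 10233/200*γ2 - 2033/25*γ12
step 4: 7301/75 + 4199/50*γ1 - 14083/150*γ2 - 367/10*γ12
step 5: -367/10*γ12
Answer: -367/10*γ12


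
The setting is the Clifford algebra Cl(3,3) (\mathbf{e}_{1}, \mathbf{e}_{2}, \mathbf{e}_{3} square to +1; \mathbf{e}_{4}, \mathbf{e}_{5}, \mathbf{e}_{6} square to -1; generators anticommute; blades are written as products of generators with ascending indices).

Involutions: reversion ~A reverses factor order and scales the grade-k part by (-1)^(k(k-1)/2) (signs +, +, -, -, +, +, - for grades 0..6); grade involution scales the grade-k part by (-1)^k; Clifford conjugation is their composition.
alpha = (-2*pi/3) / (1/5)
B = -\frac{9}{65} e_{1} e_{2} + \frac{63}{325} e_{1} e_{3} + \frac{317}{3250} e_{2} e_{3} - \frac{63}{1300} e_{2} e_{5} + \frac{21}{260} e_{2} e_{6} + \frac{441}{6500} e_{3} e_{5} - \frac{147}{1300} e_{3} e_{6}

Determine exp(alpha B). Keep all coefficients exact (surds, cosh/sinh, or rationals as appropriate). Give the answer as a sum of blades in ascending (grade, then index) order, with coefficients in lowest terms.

B^2 term by term: the squares give (-\frac{9}{65})^2*(e_{1} e_{2})^2 + (\frac{63}{325})^2*(e_{1} e_{3})^2 + (\frac{317}{3250})^2*(e_{2} e_{3})^2 + (-\frac{63}{1300})^2*(e_{2} e_{5})^2 + (\frac{21}{260})^2*(e_{2} e_{6})^2 + (\frac{441}{6500})^2*(e_{3} e_{5})^2 + (-\frac{147}{1300})^2*(e_{3} e_{6})^2 = \frac{81}{4225}*(-1) + \frac{3969}{105625}*(-1) + \frac{100489}{10562500}*(-1) + \frac{3969}{1690000}*(+1) + \frac{441}{67600}*(+1) + \frac{194481}{42250000}*(+1) + \frac{21609}{1690000}*(+1) = -\frac{1}{25} (each basis 2-blade squares to minus the product of its generators' squares); cross terms between blades sharing an index anticommute and cancel; the commuting (index-disjoint) pairs give grade-4 terms 2*c*c'*(blade product), which cancel blade by blade — e_{1} e_{2} e_{3} e_{5}: -\frac{3969}{211250} + \frac{3969}{211250} = 0; e_{1} e_{2} e_{3} e_{6}: \frac{1323}{42250} - \frac{1323}{42250} = 0; e_{2} e_{3} e_{5} e_{6}: -\frac{9261}{845000} + \frac{9261}{845000} = 0 — confirming B is simple. So B^2 = -\frac{1}{25}.
B^2 = -\frac{1}{25} — the negative square puts this in the circular regime; l = \frac{1}{5}, alpha*l = - \frac{2 \pi}{3}, so exp(alpha B) = cos(- \frac{2 \pi}{3}) + (sin(- \frac{2 \pi}{3})/(\frac{1}{5}))*B = - \frac{1}{2} + (- \frac{5 \sqrt{3}}{2})*B.
Answer: - \frac{1}{2} + \frac{9 \sqrt{3}}{26} e_{1} e_{2} - \frac{63 \sqrt{3}}{130} e_{1} e_{3} - \frac{317 \sqrt{3}}{1300} e_{2} e_{3} + \frac{63 \sqrt{3}}{520} e_{2} e_{5} - \frac{21 \sqrt{3}}{104} e_{2} e_{6} - \frac{441 \sqrt{3}}{2600} e_{3} e_{5} + \frac{147 \sqrt{3}}{520} e_{3} e_{6}


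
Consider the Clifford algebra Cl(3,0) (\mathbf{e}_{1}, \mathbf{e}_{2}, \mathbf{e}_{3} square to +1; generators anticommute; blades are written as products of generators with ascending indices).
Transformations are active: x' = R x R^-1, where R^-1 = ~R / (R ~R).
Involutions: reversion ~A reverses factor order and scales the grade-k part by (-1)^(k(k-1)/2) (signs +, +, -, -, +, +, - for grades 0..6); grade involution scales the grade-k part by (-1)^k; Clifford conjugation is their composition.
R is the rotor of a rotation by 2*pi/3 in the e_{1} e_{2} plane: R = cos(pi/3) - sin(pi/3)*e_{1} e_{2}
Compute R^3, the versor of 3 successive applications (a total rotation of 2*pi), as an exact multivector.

Because a rotor carries half the rotation angle, composing 3 copies of this e_{1} e_{2}-plane rotor multiplies the phase: 3*(pi/3) = \pi, hence R^3 = cos(\pi) - sin(\pi)*e_{1} e_{2}.
cos(\pi) = -1 and sin(\pi) = 0, so R^3 = -1. The total rotation 2*pi is 1 full turn, so every vector returns to itself, yet the rotor is -1, on the OTHER sheet of the double cover (an odd number of 2*pi turns).
Answer: -1


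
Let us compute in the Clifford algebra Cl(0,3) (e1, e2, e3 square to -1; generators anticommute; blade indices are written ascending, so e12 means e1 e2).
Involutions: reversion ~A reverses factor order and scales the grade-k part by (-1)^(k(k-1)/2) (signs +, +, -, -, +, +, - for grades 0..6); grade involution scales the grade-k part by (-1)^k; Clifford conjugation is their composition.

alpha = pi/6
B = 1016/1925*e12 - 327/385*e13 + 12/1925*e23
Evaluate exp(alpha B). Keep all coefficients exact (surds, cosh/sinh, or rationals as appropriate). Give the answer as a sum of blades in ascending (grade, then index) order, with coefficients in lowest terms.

B^2 term by term: the squares give (1016/1925)^2*(e12)^2 + (-327/385)^2*(e13)^2 + (12/1925)^2*(e23)^2 = 1032256/3705625*(-1) + 106929/148225*(-1) + 144/3705625*(-1) = -1 (each basis 2-blade squares to minus the product of its generators' squares); cross terms between blades sharing an index anticommute and cancel. So B^2 = -1.
B^2 = -1 — the negative square puts this in the circular regime; l = 1, alpha*l = pi/6, so exp(alpha B) = cos(pi/6) + (sin(pi/6)/1)*B = sqrt(3)/2 + (1/2)*B.
Answer: sqrt(3)/2 + 508/1925*e12 - 327/770*e13 + 6/1925*e23


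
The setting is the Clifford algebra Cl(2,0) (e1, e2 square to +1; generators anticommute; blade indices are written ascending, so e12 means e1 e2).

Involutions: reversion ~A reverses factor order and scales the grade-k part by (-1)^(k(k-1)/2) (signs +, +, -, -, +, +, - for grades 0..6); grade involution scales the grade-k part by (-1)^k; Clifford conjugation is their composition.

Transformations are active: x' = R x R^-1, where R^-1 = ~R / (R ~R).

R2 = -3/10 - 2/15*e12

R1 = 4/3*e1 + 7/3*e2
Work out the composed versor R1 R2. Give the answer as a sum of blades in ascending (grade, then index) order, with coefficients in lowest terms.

Distribute over the terms of R1 (each basis-blade product reordered to ascending indices, repeated generators contracted through their squares):
(4/3*e1) R2 = -2/5*e1 - 8/45*e2
(7/3*e2) R2 = 14/45*e1 - 7/10*e2
Summing the partial products and collecting blades:
Answer: -4/45*e1 - 79/90*e2


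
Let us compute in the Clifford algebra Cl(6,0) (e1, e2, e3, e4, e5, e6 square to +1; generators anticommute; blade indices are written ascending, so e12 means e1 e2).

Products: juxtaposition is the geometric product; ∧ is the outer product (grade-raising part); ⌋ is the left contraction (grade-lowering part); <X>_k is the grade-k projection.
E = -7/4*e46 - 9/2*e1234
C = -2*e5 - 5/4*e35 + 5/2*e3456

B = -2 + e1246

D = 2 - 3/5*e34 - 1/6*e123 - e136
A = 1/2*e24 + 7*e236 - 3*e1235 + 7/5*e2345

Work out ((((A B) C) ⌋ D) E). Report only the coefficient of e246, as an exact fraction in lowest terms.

step 1: -1/2*e16 - e24 + 7*e134 - 14*e236 + 6*e1235 + 7/5*e1356 - 14/5*e2345 - 3*e3456
step 2: -15/2 + 15/2*e12 - 7/2*e14 + 7/4*e16 + 7/2*e24 + 7*e26 + 15/4*e46 - 12*e123 + 14/5*e136 + 35/4*e145 - 37/2*e156 + 28/5*e234 + 37*e245 + 35/2*e256 - 6*e346 + 15*e1246 - 51/4*e1345 + 5/8*e1356 - 5/4*e2345 - 51/2*e2356
step 3: -71/5 - 1/2*e3 + 9/2*e34 + 5/4*e123 + 15/2*e136
step 4: 45/8*e4 + 81/4*e12 - 63/8*e36 + 497/20*e46 + 9/4*e124 + 105/8*e134 - 135/4*e246 + 7/8*e346 + 639/10*e1234 - 35/16*e12346
Answer: -135/4


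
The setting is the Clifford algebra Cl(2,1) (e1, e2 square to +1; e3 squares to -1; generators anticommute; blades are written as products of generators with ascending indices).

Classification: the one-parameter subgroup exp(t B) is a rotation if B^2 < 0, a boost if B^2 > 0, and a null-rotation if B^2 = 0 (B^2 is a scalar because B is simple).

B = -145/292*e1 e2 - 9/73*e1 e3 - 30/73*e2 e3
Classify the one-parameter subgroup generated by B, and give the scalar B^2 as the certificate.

B^2 term by term: the squares give (-145/292)^2*(e1 e2)^2 + (-9/73)^2*(e1 e3)^2 + (-30/73)^2*(e2 e3)^2 = 21025/85264*(-1) + 81/5329*(+1) + 900/5329*(+1) = -1/16 (each basis 2-blade squares to minus the product of its generators' squares); cross terms between blades sharing an index anticommute and cancel. So B^2 = -1/16.
Answer: rotation, certificate B^2 = -1/16. The invariant at work: B^2 = -1/16 is unchanged by conjugation, hence its sign classifies the subgroup whatever basis B is written in.


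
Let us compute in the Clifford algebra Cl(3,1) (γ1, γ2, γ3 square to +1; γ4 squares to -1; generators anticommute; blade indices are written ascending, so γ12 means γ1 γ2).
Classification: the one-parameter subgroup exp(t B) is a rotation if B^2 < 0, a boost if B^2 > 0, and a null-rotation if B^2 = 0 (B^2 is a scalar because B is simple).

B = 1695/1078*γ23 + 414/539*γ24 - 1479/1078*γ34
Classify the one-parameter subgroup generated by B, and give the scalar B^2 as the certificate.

B^2 term by term: the squares give (1695/1078)^2*(γ23)^2 + (414/539)^2*(γ24)^2 + (-1479/1078)^2*(γ34)^2 = 2873025/1162084*(-1) + 171396/290521*(+1) + 2187441/1162084*(+1) = 0 (each basis 2-blade squares to minus the product of its generators' squares); cross terms between blades sharing an index anticommute and cancel. So B^2 = 0.
Answer: null-rotation, certificate B^2 = 0. The class reads off the invariant scalar 0 directly.


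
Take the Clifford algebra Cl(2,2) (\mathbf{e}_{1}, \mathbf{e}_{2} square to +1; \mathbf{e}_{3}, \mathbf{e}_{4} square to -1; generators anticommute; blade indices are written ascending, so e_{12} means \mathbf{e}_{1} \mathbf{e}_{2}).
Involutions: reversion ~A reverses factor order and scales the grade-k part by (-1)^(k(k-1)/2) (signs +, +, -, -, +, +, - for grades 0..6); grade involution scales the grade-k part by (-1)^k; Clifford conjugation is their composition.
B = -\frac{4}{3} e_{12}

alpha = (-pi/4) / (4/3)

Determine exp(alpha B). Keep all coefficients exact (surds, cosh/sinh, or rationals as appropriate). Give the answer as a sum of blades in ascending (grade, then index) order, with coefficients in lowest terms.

B^2 = (-\frac{4}{3})^2*(e_{12})^2 = \frac{16}{9}*(-1) = -\frac{16}{9} (a basis 2-blade squares to minus the product of its generators' squares).
B^2 = -\frac{16}{9} — a negative square means the series sums to a rotation: l = \frac{4}{3}, alpha*l = - \frac{\pi}{4}, so exp(alpha B) = cos(- \frac{\pi}{4}) + (sin(- \frac{\pi}{4})/(\frac{4}{3}))*B = \frac{\sqrt{2}}{2} + (- \frac{3 \sqrt{2}}{8})*B.
Answer: \frac{\sqrt{2}}{2} + \frac{\sqrt{2}}{2} e_{12}


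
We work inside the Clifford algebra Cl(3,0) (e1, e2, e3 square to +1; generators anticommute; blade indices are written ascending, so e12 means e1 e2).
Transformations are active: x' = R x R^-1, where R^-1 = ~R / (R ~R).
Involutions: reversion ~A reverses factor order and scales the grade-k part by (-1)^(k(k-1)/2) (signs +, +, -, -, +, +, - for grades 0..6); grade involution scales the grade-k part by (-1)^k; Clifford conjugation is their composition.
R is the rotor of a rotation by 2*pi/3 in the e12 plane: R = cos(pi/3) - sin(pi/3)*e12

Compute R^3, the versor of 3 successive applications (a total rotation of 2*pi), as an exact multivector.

Because a rotor carries half the rotation angle, composing 3 copies of this e12-plane rotor multiplies the phase: 3*(pi/3) = pi, hence R^3 = cos(pi) - sin(pi)*e12.
cos(pi) = -1 and sin(pi) = 0, so R^3 = -1. The total rotation 2*pi is 1 full turn, so every vector returns to itself, yet the rotor is -1, on the OTHER sheet of the double cover (an odd number of 2*pi turns).
Answer: -1


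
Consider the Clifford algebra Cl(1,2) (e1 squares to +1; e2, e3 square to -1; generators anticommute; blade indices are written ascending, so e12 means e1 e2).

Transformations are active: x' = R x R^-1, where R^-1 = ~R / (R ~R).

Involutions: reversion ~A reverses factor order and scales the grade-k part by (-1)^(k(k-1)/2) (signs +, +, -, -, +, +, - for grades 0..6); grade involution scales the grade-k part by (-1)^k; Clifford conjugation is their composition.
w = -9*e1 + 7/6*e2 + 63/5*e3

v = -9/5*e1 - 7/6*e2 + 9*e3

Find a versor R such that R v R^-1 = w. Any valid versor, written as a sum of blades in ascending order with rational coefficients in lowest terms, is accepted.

R = v + w = -54/5*e1 + 108/5*e3 works: the equal norms (-71209/900) guarantee its sandwich swaps v into w.
Answer: -54/5*e1 + 108/5*e3


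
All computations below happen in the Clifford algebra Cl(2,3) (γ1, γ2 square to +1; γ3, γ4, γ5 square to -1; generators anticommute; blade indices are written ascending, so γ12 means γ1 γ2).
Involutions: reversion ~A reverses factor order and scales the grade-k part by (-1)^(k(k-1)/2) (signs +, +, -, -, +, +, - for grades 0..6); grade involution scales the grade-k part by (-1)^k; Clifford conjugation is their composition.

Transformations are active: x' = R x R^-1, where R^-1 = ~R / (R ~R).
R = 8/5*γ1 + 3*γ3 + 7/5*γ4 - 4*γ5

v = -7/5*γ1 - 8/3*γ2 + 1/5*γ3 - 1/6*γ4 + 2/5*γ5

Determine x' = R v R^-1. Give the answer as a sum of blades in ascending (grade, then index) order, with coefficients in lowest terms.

~R = 8/5*γ1 + 3*γ3 + 7/5*γ4 - 4*γ5, and R ~R = -122/5, so R^-1 = ~R / (-122/5).
R v = -151/150 - 64/15*γ12 + 113/25*γ13 + 127/75*γ14 - 124/25*γ15 + 8*γ23 + 56/15*γ24 - 32/3*γ25 - 39/50*γ34 + 2*γ35 - 8/75*γ45
Answer: 7009/4575*γ1 + 8/3*γ2 + 29/610*γ3 + 1291/4575*γ4 - 668/915*γ5


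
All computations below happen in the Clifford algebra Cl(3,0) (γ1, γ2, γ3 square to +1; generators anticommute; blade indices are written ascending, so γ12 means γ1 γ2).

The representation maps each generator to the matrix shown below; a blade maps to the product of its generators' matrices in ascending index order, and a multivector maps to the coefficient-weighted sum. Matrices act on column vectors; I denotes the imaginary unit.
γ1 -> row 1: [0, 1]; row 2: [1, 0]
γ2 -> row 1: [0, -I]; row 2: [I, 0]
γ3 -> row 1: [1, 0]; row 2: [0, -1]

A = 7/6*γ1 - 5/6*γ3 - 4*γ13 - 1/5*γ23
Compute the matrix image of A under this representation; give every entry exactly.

Bivector images (products of the table entries): rho(γ13) = rho(γ1)rho(γ3) = row 1: [0, -1]; row 2: [1, 0]; rho(γ23) = rho(γ2)rho(γ3) = row 1: [0, I]; row 2: [I, 0].
M = (7/6)*rho(γ1) + (-5/6)*rho(γ3) + (-4)*rho(γ13) + (-1/5)*rho(γ23), summed entrywise:
Answer: row 1: [-5/6, 31/6 - I/5]; row 2: [-17/6 - I/5, 5/6]


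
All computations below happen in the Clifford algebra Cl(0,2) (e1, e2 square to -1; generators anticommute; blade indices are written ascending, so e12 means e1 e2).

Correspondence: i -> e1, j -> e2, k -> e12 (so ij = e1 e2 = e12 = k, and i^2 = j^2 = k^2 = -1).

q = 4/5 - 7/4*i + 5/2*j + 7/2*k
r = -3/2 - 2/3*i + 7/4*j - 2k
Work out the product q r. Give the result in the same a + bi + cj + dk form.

In blades: q = 4/5 - 7/4*e1 + 5/2*e2 + 7/2*e12, r = -3/2 - 2/3*e1 + 7/4*e2 - 2*e12.
Distribute q over r term by term (generator squares from the signature, products reordered to ascending indices): (4/5)*r = -6/5 - 8/15*e1 + 7/5*e2 - 8/5*e12; (-7/4*e1)*r = -7/6 + 21/8*e1 - 7/2*e2 - 49/16*e12; (5/2*e2)*r = -35/8 - 5*e1 - 15/4*e2 + 5/3*e12; (7/2*e12)*r = 7 - 49/8*e1 - 7/3*e2 - 21/4*e12.
Sum: 31/120 - 271/30*e1 - 491/60*e2 - 1979/240*e12; translating back through the correspondence:
Answer: 31/120 - 271/30*i - 491/60*j - 1979/240*k


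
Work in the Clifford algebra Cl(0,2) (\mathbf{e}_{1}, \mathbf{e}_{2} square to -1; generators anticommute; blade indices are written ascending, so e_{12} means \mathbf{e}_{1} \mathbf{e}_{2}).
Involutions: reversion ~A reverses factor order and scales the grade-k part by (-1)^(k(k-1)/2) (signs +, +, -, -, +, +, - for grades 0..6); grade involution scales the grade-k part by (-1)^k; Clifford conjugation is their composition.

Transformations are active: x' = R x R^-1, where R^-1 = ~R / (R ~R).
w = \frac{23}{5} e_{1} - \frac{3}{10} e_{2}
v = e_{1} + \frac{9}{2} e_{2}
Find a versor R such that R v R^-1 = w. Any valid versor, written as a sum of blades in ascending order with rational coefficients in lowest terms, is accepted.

The midline construction: v and w both square to -\frac{85}{4}, so reflecting in their sum \frac{28}{5} e_{1} + \frac{21}{5} e_{2} exchanges them.
Answer: \frac{28}{5} e_{1} + \frac{21}{5} e_{2}


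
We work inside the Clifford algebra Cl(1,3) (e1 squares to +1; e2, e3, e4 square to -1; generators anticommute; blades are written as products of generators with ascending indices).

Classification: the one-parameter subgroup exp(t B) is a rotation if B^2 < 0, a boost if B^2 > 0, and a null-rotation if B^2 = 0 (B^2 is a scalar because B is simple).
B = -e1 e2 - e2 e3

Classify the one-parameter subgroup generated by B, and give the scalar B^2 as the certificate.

B^2 term by term: the squares give (-1)^2*(e1 e2)^2 + (-1)^2*(e2 e3)^2 = 1*(+1) + 1*(-1) = 0 (each basis 2-blade squares to minus the product of its generators' squares); cross terms between blades sharing an index anticommute and cancel. So B^2 = 0.
Answer: null-rotation, certificate B^2 = 0. B^2 = 0 is basis-independent, so its sign is the whole story.


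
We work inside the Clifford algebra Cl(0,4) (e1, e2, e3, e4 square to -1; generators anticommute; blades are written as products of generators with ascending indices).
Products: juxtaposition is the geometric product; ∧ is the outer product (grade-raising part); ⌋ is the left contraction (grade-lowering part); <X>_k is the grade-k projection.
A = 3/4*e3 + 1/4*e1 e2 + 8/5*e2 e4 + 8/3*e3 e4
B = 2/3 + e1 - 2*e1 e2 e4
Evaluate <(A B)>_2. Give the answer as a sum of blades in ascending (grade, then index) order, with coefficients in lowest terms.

step 1: 16/5*e1 + 1/4*e2 + 1/2*e3 + 1/2*e4 + 1/6*e1 e2 - 3/4*e1 e3 + 16/15*e2 e4 + 16/9*e3 e4 + 16/3*e1 e2 e3 + 8/5*e1 e2 e4 + 8/3*e1 e3 e4 - 3/2*e1 e2 e3 e4
step 2: 1/6*e1 e2 - 3/4*e1 e3 + 16/15*e2 e4 + 16/9*e3 e4
Answer: 1/6*e1 e2 - 3/4*e1 e3 + 16/15*e2 e4 + 16/9*e3 e4


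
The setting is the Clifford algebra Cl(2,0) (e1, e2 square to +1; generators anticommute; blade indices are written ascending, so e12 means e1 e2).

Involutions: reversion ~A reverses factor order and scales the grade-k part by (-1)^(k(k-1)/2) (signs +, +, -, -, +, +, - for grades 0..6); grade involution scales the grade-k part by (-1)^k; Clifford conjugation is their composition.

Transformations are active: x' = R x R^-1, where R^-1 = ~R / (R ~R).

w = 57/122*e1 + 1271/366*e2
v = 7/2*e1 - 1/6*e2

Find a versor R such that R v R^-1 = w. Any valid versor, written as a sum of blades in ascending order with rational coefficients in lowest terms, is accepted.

Construction: equal norms (both 221/18) license R = v + w = 242/61*e1 + 605/183*e2 — nothing changes along that direction, while (v - w)/2 changes sign, so v maps onto w.
Answer: 242/61*e1 + 605/183*e2


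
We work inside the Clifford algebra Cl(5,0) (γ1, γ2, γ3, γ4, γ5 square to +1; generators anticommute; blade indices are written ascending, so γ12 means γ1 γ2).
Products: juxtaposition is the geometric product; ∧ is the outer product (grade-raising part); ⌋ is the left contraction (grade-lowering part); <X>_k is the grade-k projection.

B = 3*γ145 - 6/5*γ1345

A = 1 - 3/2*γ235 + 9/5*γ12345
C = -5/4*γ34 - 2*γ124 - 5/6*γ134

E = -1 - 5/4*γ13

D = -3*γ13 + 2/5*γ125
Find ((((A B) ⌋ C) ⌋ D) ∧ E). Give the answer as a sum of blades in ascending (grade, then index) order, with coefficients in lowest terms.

step 1: 54/25*γ2 - 27/5*γ23 - 9/5*γ124 + 3*γ145 - 9/2*γ1234 - 6/5*γ1345
step 2: -18/5 + 108/25*γ14
step 3: 54/5*γ13 - 36/25*γ125
step 4: -54/5*γ13 + 36/25*γ125
Answer: -54/5*γ13 + 36/25*γ125


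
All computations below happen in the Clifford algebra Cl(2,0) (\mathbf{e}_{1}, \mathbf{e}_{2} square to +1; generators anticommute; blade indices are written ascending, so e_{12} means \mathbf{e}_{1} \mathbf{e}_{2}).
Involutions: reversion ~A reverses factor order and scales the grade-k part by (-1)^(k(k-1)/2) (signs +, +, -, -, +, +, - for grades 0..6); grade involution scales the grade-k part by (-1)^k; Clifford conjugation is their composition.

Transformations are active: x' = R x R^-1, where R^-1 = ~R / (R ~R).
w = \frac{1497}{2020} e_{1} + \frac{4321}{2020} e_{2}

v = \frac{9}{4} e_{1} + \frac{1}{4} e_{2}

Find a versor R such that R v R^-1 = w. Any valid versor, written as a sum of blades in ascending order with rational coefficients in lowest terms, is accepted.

Since q(v) = q(w) = \frac{41}{8}, the sum R = v + w = \frac{3021}{1010} e_{1} + \frac{2413}{1010} e_{2} does the job whenever invertible.
Answer: \frac{3021}{1010} e_{1} + \frac{2413}{1010} e_{2}


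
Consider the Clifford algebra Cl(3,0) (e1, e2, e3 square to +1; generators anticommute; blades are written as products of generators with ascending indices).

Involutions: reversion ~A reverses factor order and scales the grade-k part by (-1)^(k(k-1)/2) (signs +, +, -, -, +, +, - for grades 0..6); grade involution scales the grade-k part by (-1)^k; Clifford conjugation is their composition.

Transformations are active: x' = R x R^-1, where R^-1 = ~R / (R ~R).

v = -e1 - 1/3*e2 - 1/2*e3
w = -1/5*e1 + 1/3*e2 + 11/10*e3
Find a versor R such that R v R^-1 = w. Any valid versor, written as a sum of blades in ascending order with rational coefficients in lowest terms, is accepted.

R = v + w = -6/5*e1 + 3/5*e3 works: the equal norms (49/36) guarantee its sandwich swaps v into w.
Answer: -6/5*e1 + 3/5*e3


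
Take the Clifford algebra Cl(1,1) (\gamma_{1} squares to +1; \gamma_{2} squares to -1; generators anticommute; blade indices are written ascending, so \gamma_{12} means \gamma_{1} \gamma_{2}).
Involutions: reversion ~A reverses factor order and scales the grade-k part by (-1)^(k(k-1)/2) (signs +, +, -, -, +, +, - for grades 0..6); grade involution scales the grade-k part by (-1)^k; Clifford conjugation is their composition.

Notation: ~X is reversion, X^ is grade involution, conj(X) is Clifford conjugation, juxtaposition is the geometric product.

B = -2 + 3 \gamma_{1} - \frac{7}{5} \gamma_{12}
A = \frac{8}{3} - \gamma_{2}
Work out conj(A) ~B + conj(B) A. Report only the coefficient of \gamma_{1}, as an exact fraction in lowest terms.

first term: -\frac{16}{3} + \frac{47}{5} \gamma_{1} - 2 \gamma_{2} + \frac{11}{15} \gamma_{12}
second term: -\frac{16}{3} - \frac{33}{5} \gamma_{1} + 2 \gamma_{2} + \frac{101}{15} \gamma_{12}
Answer: \frac{14}{5}


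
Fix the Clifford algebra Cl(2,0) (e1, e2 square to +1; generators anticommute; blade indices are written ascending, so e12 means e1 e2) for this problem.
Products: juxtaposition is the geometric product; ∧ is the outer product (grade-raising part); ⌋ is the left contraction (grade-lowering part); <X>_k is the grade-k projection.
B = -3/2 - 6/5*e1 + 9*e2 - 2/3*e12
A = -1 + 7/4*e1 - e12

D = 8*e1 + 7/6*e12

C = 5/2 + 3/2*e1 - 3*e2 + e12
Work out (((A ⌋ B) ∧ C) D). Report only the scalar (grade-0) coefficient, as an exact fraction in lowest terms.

step 1: -19/15 + 6/5*e1 - 61/6*e2 + 2/3*e12
step 2: -19/6 + 11/10*e1 - 1297/60*e2 + 241/20*e12
step 3: -631/120 - 41/360*e1 - 5707/60*e2 + 30463/180*e12
Answer: -631/120


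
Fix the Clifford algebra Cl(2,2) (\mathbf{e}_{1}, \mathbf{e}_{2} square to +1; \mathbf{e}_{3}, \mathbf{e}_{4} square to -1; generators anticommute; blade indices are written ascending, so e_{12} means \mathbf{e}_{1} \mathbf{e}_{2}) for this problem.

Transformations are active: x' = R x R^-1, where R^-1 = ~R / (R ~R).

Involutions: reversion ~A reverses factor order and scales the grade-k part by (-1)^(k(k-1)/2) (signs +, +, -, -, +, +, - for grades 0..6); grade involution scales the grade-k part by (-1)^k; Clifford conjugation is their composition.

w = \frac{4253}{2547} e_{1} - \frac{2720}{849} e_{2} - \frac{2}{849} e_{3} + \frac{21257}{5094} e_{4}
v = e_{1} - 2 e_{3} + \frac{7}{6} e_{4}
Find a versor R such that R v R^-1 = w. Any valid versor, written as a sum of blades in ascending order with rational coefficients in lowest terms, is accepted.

Sketch: the shared square -\frac{157}{36} makes R = v + w = \frac{6800}{2547} e_{1} - \frac{2720}{849} e_{2} - \frac{1700}{849} e_{3} + \frac{13600}{2547} e_{4} the natural versor; its sandwich fixes that direction, negates (v - w)/2, and sends v to w.
Answer: \frac{6800}{2547} e_{1} - \frac{2720}{849} e_{2} - \frac{1700}{849} e_{3} + \frac{13600}{2547} e_{4}


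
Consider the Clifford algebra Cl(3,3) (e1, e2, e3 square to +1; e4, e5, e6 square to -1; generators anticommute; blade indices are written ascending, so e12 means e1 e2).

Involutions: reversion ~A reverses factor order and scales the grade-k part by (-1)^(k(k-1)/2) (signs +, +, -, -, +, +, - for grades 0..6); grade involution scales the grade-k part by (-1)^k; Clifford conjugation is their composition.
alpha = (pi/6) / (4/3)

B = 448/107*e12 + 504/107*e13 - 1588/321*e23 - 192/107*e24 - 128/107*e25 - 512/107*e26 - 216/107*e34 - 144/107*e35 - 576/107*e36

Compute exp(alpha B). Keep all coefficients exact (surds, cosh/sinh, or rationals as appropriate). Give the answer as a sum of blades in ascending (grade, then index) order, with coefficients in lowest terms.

B^2 term by term: the squares give (448/107)^2*(e12)^2 + (504/107)^2*(e13)^2 + (-1588/321)^2*(e23)^2 + (-192/107)^2*(e24)^2 + (-128/107)^2*(e25)^2 + (-512/107)^2*(e26)^2 + (-216/107)^2*(e34)^2 + (-144/107)^2*(e35)^2 + (-576/107)^2*(e36)^2 = 200704/11449*(-1) + 254016/11449*(-1) + 2521744/103041*(-1) + 36864/11449*(+1) + 16384/11449*(+1) + 262144/11449*(+1) + 46656/11449*(+1) + 20736/11449*(+1) + 331776/11449*(+1) = -16/9 (each basis 2-blade squares to minus the product of its generators' squares); cross terms between blades sharing an index anticommute and cancel; the commuting (index-disjoint) pairs give grade-4 terms 2*c*c'*(blade product), which cancel blade by blade — e1234: -193536/11449 + 193536/11449 = 0; e1235: -129024/11449 + 129024/11449 = 0; e1236: -516096/11449 + 516096/11449 = 0; e2345: -55296/11449 + 55296/11449 = 0; e2346: -221184/11449 + 221184/11449 = 0; e2356: -147456/11449 + 147456/11449 = 0 — confirming B is simple. So B^2 = -16/9.
B^2 = -16/9 — since the square is negative, the closed form is circular: l = 4/3, alpha*l = pi/6, so exp(alpha B) = cos(pi/6) + (sin(pi/6)/(4/3))*B = sqrt(3)/2 + (3/8)*B.
Answer: sqrt(3)/2 + 168/107*e12 + 189/107*e13 - 397/214*e23 - 72/107*e24 - 48/107*e25 - 192/107*e26 - 81/107*e34 - 54/107*e35 - 216/107*e36


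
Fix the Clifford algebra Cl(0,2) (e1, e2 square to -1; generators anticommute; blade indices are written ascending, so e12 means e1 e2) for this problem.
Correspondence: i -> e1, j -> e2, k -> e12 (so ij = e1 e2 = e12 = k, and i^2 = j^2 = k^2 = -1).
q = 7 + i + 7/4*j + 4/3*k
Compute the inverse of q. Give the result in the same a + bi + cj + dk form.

In blades: q = 7 + e1 + 7/4*e2 + 4/3*e12.
With qbar = 7 - e1 - 7/4*e2 - 4/3*e12 (scalar fixed, mapped units negated), q qbar = 7897/144 (the sum of squared coefficients), so q^-1 = qbar / (7897/144) = 1008/7897 - 144/7897*e1 - 252/7897*e2 - 192/7897*e12; translating back:
Answer: 1008/7897 - 144/7897*i - 252/7897*j - 192/7897*k


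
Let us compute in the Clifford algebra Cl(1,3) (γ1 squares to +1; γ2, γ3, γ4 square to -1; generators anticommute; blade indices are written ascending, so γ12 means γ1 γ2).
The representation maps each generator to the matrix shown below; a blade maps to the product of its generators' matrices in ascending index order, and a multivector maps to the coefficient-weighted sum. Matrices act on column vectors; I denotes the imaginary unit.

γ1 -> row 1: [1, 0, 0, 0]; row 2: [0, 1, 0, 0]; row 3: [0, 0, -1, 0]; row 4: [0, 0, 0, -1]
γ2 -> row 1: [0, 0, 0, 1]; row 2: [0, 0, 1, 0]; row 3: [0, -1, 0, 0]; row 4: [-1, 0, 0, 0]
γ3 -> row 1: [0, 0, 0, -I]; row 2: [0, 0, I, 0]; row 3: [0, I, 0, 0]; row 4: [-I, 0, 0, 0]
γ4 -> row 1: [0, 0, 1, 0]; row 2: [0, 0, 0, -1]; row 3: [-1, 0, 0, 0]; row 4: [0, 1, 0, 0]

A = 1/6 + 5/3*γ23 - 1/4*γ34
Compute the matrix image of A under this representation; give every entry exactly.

Bivector images (products of the table entries): rho(γ23) = rho(γ2)rho(γ3) = row 1: [-I, 0, 0, 0]; row 2: [0, I, 0, 0]; row 3: [0, 0, -I, 0]; row 4: [0, 0, 0, I]; rho(γ34) = rho(γ3)rho(γ4) = row 1: [0, -I, 0, 0]; row 2: [-I, 0, 0, 0]; row 3: [0, 0, 0, -I]; row 4: [0, 0, -I, 0].
M = (1/6)*1 + (5/3)*rho(γ23) + (-1/4)*rho(γ34), summed entrywise (1 is the identity matrix):
Answer: row 1: [1/6 - 5*I/3, I/4, 0, 0]; row 2: [I/4, 1/6 + 5*I/3, 0, 0]; row 3: [0, 0, 1/6 - 5*I/3, I/4]; row 4: [0, 0, I/4, 1/6 + 5*I/3]


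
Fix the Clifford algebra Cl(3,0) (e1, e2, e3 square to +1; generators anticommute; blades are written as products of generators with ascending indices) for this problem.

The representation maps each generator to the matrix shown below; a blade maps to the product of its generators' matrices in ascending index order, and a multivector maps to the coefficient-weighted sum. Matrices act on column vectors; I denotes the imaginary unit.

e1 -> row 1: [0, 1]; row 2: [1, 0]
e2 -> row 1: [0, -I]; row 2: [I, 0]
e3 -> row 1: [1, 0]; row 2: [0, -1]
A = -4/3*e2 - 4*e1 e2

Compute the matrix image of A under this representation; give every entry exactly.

Bivector images (products of the table entries): rho(e1 e2) = rho(e1)rho(e2) = row 1: [I, 0]; row 2: [0, -I].
M = (-4/3)*rho(e2) + (-4)*rho(e1 e2), summed entrywise:
Answer: row 1: [-4*I, 4*I/3]; row 2: [-4*I/3, 4*I]


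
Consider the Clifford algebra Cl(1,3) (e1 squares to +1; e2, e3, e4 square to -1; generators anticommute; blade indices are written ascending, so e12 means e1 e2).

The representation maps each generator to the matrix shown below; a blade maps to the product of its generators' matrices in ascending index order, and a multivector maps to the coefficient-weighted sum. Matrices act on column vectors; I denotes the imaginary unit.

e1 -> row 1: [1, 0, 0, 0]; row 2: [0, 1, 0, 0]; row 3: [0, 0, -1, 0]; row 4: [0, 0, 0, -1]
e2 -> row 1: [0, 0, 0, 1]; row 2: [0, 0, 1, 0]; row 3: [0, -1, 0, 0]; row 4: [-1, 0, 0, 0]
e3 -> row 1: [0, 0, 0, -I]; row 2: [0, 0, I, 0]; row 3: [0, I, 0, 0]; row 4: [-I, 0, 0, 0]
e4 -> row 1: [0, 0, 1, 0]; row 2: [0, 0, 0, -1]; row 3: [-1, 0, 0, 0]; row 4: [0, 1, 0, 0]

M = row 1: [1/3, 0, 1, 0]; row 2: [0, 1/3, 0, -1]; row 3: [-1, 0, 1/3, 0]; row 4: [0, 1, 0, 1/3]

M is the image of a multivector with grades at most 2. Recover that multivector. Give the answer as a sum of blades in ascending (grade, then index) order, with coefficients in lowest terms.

Method: the blade images are trace-orthogonal — tr(rho(e_A) rho(e_B)^-1) = 4 if A = B and 0 otherwise — and rho(e_A)^-1 = (e_A)^2 * rho(e_A) with (e_A)^2 = +1 or -1, so the coefficient of e_A in the preimage is (e_A)^2 * tr(M rho(e_A))/4.
Nonzero projections over blades of grade <= 2: 1: (1)^2 = +1, tr(M 1) = 4/3, coefficient 1/3; e4: (e4)^2 = -1, tr(M rho(e4)) = -4, coefficient 1. Every other blade of grade <= 2 projects to 0.
Answer: 1/3 + e4


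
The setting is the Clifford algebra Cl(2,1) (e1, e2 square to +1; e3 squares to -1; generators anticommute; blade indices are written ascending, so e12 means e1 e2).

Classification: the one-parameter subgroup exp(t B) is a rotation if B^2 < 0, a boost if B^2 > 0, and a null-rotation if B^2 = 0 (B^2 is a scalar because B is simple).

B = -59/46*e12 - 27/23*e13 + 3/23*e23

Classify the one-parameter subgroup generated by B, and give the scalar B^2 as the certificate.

B^2 term by term: the squares give (-59/46)^2*(e12)^2 + (-27/23)^2*(e13)^2 + (3/23)^2*(e23)^2 = 3481/2116*(-1) + 729/529*(+1) + 9/529*(+1) = -1/4 (each basis 2-blade squares to minus the product of its generators' squares); cross terms between blades sharing an index anticommute and cancel. So B^2 = -1/4.
Answer: rotation, certificate B^2 = -1/4. Why this suffices: the scalar -1/4 survives any versor conjugation, so its sign alone determines the class however B is presented.


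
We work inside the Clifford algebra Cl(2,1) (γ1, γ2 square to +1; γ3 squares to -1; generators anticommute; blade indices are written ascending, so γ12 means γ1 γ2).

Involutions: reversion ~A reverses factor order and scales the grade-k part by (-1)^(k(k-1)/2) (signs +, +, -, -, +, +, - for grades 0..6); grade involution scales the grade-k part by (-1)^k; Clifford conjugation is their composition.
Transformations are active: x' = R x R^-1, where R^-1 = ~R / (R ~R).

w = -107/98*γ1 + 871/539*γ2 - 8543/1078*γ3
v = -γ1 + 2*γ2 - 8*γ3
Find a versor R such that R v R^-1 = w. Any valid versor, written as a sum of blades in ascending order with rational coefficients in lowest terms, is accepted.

Reasoning: v^2 = w^2 = -59 since conjugation preserves the quadratic form; R = v + w = -205/98*γ1 + 1949/539*γ2 - 17167/1078*γ3 is then valid when invertible, keeping its own part and reversing (v - w)/2.
Answer: -205/98*γ1 + 1949/539*γ2 - 17167/1078*γ3


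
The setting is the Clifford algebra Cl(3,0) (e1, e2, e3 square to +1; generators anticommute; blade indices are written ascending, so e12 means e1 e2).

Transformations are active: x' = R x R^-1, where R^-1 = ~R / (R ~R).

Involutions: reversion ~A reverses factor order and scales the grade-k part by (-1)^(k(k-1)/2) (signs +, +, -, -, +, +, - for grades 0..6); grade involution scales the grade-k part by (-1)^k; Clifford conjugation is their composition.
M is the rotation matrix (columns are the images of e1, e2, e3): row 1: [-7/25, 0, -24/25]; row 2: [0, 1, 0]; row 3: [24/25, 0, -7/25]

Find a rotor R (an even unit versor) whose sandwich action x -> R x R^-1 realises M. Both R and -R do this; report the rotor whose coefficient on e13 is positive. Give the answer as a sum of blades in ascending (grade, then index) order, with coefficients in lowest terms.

Method: write R = a + b12*e12 + b13*e13 + b23*e23 with a^2 + b12^2 + b13^2 + b23^2 = 1 (so R^-1 = ~R). Expanding the columns R e_j ~R gives tr M = 4a^2 - 1 and, from the antisymmetric part, M21 - M12 = -4a*b12, M13 - M31 = 4a*b13, M32 - M23 = -4a*b23.
Here tr M = 11/25, so a^2 = (1 + tr M)/4 = 9/25 and a = ±3/5. Taking a = 3/5: M21 - M12 = 0, M13 - M31 = -48/25, M32 - M23 = 0, giving b12 = 0, b13 = -4/5, b23 = 0, i.e. R = 3/5 - 4/5*e13.
Its e13 coefficient is negative, so report the other preimage -R.
Answer: -3/5 + 4/5*e13. Why the constraint matters: R and -R act identically through the sandwich — M has trace 11/25 either way — so only the sign condition on e13 picks one of the two preimages.


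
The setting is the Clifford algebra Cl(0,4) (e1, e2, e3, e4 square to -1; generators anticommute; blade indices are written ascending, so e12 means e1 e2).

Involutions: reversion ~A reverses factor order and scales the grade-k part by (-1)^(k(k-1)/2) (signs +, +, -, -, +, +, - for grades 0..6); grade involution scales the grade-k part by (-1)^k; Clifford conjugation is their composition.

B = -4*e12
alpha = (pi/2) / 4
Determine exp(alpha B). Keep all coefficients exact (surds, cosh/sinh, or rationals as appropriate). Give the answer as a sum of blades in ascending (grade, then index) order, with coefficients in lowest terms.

B^2 = (-4)^2*(e12)^2 = 16*(-1) = -16 (a basis 2-blade squares to minus the product of its generators' squares).
B^2 = -16 — circular case — the even/odd split gives cos and sin: l = 4, alpha*l = pi/2, so exp(alpha B) = cos(pi/2) + (sin(pi/2)/4)*B = 0 + (1/4)*B.
Answer: -e12


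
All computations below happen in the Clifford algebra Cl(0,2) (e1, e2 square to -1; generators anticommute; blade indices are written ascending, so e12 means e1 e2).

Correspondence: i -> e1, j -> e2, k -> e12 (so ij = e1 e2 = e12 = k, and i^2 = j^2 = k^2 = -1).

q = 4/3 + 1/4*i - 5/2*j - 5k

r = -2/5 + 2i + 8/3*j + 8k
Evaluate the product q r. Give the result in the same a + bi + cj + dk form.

In blades: q = 4/3 + 1/4*e1 - 5/2*e2 - 5*e12, r = -2/5 + 2*e1 + 8/3*e2 + 8*e12.
Distribute q over r term by term (generator squares from the signature, products reordered to ascending indices): (4/3)*r = -8/15 + 8/3*e1 + 32/9*e2 + 32/3*e12; (1/4*e1)*r = -1/2 - 1/10*e1 - 2*e2 + 2/3*e12; (-5/2*e2)*r = 20/3 - 20*e1 + e2 + 5*e12; (-5*e12)*r = 40 + 40/3*e1 - 10*e2 + 2*e12.
Sum: 1369/30 - 41/10*e1 - 67/9*e2 + 55/3*e12; translating back through the correspondence:
Answer: 1369/30 - 41/10*i - 67/9*j + 55/3*k


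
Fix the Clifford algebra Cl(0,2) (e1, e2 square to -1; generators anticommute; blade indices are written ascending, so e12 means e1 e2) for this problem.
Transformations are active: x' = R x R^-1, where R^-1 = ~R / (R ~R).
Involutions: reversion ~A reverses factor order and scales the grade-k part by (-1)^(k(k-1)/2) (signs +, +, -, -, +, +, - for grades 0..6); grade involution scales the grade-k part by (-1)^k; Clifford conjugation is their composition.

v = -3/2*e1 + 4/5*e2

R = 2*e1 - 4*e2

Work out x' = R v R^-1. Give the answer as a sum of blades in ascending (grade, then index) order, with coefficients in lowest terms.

~R = 2*e1 - 4*e2, and R ~R = -20, so R^-1 = ~R / (-20).
R v = 31/5 - 22/5*e12
Answer: 13/50*e1 + 42/25*e2


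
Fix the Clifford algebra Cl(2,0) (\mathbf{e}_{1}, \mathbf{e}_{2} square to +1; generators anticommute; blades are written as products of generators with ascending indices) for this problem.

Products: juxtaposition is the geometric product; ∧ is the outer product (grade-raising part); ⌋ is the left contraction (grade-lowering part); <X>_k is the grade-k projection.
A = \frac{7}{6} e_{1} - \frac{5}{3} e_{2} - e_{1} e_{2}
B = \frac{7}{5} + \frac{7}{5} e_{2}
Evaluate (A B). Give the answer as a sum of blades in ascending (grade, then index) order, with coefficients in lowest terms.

step 1: -\frac{7}{3} + \frac{7}{30} e_{1} - \frac{7}{3} e_{2} + \frac{7}{30} e_{1} e_{2}
Answer: -\frac{7}{3} + \frac{7}{30} e_{1} - \frac{7}{3} e_{2} + \frac{7}{30} e_{1} e_{2}


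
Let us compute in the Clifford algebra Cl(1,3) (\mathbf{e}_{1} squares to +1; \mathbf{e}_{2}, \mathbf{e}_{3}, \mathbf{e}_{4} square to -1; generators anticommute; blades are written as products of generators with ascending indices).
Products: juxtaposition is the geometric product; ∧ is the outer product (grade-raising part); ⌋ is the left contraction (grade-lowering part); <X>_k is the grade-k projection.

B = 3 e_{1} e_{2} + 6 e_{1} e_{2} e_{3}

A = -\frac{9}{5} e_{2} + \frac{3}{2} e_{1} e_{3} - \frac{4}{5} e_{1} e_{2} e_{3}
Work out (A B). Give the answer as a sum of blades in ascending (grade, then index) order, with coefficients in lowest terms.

step 1: \frac{24}{5} - \frac{27}{5} e_{1} - 9 e_{2} - \frac{12}{5} e_{3} - \frac{54}{5} e_{1} e_{3} + \frac{9}{2} e_{2} e_{3}
Answer: \frac{24}{5} - \frac{27}{5} e_{1} - 9 e_{2} - \frac{12}{5} e_{3} - \frac{54}{5} e_{1} e_{3} + \frac{9}{2} e_{2} e_{3}


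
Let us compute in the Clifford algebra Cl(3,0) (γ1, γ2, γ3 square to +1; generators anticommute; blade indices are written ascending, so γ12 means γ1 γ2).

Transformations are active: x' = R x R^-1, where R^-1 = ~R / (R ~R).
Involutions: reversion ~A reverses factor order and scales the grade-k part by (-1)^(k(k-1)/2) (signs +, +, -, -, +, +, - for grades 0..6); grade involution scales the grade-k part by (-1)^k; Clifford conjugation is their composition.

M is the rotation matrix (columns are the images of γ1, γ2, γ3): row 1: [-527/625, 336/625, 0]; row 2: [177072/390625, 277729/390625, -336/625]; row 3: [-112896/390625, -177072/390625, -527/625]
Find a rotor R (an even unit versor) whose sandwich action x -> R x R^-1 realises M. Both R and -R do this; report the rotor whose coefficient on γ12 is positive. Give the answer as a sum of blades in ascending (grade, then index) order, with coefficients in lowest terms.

Method: write R = a + b12*γ12 + b13*γ13 + b23*γ23 with a^2 + b12^2 + b13^2 + b23^2 = 1 (so R^-1 = ~R). Expanding the columns R e_j ~R gives tr M = 4a^2 - 1 and, from the antisymmetric part, M21 - M12 = -4a*b12, M13 - M31 = 4a*b13, M32 - M23 = -4a*b23.
Here tr M = -381021/390625, so a^2 = (1 + tr M)/4 = 2401/390625 and a = ±49/625. Taking a = 49/625: M21 - M12 = -32928/390625, M13 - M31 = 112896/390625, M32 - M23 = 32928/390625, giving b12 = 168/625, b13 = 576/625, b23 = -168/625, i.e. R = 49/625 + 168/625*γ12 + 576/625*γ13 - 168/625*γ23.
Its γ12 coefficient is already positive.
Answer: 49/625 + 168/625*γ12 + 576/625*γ13 - 168/625*γ23. Note: both R and -R realise this M (trace -381021/390625); the covering map identifies them, and the γ12-coefficient sign is the tie-breaker.
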